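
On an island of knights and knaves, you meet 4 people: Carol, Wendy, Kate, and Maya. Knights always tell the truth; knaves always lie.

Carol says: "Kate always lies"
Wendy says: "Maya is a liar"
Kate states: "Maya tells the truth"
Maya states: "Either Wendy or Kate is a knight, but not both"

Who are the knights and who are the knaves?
Carol is a knave.
Wendy is a knave.
Kate is a knight.
Maya is a knight.

Verification:
- Carol (knave) says "Kate always lies" - this is FALSE (a lie) because Kate is a knight.
- Wendy (knave) says "Maya is a liar" - this is FALSE (a lie) because Maya is a knight.
- Kate (knight) says "Maya tells the truth" - this is TRUE because Maya is a knight.
- Maya (knight) says "Either Wendy or Kate is a knight, but not both" - this is TRUE because Wendy is a knave and Kate is a knight.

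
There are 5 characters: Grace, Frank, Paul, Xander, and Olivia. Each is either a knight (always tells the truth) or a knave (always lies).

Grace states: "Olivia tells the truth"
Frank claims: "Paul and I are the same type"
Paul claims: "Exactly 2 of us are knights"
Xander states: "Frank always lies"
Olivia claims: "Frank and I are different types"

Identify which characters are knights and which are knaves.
Grace is a knave.
Frank is a knave.
Paul is a knight.
Xander is a knight.
Olivia is a knave.

Verification:
- Grace (knave) says "Olivia tells the truth" - this is FALSE (a lie) because Olivia is a knave.
- Frank (knave) says "Paul and I are the same type" - this is FALSE (a lie) because Frank is a knave and Paul is a knight.
- Paul (knight) says "Exactly 2 of us are knights" - this is TRUE because there are 2 knights.
- Xander (knight) says "Frank always lies" - this is TRUE because Frank is a knave.
- Olivia (knave) says "Frank and I are different types" - this is FALSE (a lie) because Olivia is a knave and Frank is a knave.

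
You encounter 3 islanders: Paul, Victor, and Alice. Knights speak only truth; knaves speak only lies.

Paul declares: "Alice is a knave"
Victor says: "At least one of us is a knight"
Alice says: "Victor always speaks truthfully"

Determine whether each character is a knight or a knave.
Paul is a knave.
Victor is a knight.
Alice is a knight.

Verification:
- Paul (knave) says "Alice is a knave" - this is FALSE (a lie) because Alice is a knight.
- Victor (knight) says "At least one of us is a knight" - this is TRUE because Victor and Alice are knights.
- Alice (knight) says "Victor always speaks truthfully" - this is TRUE because Victor is a knight.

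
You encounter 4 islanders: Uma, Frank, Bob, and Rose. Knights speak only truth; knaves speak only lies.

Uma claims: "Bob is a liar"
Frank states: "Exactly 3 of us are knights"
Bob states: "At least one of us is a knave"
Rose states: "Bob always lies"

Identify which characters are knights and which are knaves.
Uma is a knave.
Frank is a knave.
Bob is a knight.
Rose is a knave.

Verification:
- Uma (knave) says "Bob is a liar" - this is FALSE (a lie) because Bob is a knight.
- Frank (knave) says "Exactly 3 of us are knights" - this is FALSE (a lie) because there are 1 knights.
- Bob (knight) says "At least one of us is a knave" - this is TRUE because Uma, Frank, and Rose are knaves.
- Rose (knave) says "Bob always lies" - this is FALSE (a lie) because Bob is a knight.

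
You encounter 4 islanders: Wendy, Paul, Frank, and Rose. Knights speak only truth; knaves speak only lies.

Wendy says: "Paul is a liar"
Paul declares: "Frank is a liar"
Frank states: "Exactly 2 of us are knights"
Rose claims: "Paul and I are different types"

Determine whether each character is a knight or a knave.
Wendy is a knight.
Paul is a knave.
Frank is a knight.
Rose is a knave.

Verification:
- Wendy (knight) says "Paul is a liar" - this is TRUE because Paul is a knave.
- Paul (knave) says "Frank is a liar" - this is FALSE (a lie) because Frank is a knight.
- Frank (knight) says "Exactly 2 of us are knights" - this is TRUE because there are 2 knights.
- Rose (knave) says "Paul and I are different types" - this is FALSE (a lie) because Rose is a knave and Paul is a knave.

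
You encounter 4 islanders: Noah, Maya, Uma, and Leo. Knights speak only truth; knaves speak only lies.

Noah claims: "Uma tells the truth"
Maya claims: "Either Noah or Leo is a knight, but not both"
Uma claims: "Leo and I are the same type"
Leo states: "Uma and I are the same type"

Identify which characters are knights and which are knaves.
Noah is a knight.
Maya is a knave.
Uma is a knight.
Leo is a knight.

Verification:
- Noah (knight) says "Uma tells the truth" - this is TRUE because Uma is a knight.
- Maya (knave) says "Either Noah or Leo is a knight, but not both" - this is FALSE (a lie) because Noah is a knight and Leo is a knight.
- Uma (knight) says "Leo and I are the same type" - this is TRUE because Uma is a knight and Leo is a knight.
- Leo (knight) says "Uma and I are the same type" - this is TRUE because Leo is a knight and Uma is a knight.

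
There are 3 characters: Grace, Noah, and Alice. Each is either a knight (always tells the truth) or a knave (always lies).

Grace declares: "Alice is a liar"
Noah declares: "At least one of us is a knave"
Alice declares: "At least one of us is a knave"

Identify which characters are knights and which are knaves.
Grace is a knave.
Noah is a knight.
Alice is a knight.

Verification:
- Grace (knave) says "Alice is a liar" - this is FALSE (a lie) because Alice is a knight.
- Noah (knight) says "At least one of us is a knave" - this is TRUE because Grace is a knave.
- Alice (knight) says "At least one of us is a knave" - this is TRUE because Grace is a knave.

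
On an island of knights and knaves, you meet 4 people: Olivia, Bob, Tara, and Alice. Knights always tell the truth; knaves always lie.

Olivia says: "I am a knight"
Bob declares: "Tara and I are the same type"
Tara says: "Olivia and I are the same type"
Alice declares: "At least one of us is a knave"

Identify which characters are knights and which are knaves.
Olivia is a knight.
Bob is a knave.
Tara is a knight.
Alice is a knight.

Verification:
- Olivia (knight) says "I am a knight" - this is TRUE because Olivia is a knight.
- Bob (knave) says "Tara and I are the same type" - this is FALSE (a lie) because Bob is a knave and Tara is a knight.
- Tara (knight) says "Olivia and I are the same type" - this is TRUE because Tara is a knight and Olivia is a knight.
- Alice (knight) says "At least one of us is a knave" - this is TRUE because Bob is a knave.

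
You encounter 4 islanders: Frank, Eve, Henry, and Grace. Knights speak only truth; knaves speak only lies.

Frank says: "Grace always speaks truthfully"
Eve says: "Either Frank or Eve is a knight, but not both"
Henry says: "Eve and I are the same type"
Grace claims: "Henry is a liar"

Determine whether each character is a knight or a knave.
Frank is a knave.
Eve is a knight.
Henry is a knight.
Grace is a knave.

Verification:
- Frank (knave) says "Grace always speaks truthfully" - this is FALSE (a lie) because Grace is a knave.
- Eve (knight) says "Either Frank or Eve is a knight, but not both" - this is TRUE because Frank is a knave and Eve is a knight.
- Henry (knight) says "Eve and I are the same type" - this is TRUE because Henry is a knight and Eve is a knight.
- Grace (knave) says "Henry is a liar" - this is FALSE (a lie) because Henry is a knight.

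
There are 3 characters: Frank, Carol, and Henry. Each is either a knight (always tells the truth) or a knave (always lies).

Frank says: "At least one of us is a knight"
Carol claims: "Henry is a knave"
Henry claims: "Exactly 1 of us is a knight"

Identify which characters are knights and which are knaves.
Frank is a knight.
Carol is a knight.
Henry is a knave.

Verification:
- Frank (knight) says "At least one of us is a knight" - this is TRUE because Frank and Carol are knights.
- Carol (knight) says "Henry is a knave" - this is TRUE because Henry is a knave.
- Henry (knave) says "Exactly 1 of us is a knight" - this is FALSE (a lie) because there are 2 knights.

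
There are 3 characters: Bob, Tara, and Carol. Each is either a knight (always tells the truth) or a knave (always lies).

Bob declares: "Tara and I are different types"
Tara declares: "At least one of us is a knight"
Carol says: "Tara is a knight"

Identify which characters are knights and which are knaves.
Bob is a knave.
Tara is a knave.
Carol is a knave.

Verification:
- Bob (knave) says "Tara and I are different types" - this is FALSE (a lie) because Bob is a knave and Tara is a knave.
- Tara (knave) says "At least one of us is a knight" - this is FALSE (a lie) because no one is a knight.
- Carol (knave) says "Tara is a knight" - this is FALSE (a lie) because Tara is a knave.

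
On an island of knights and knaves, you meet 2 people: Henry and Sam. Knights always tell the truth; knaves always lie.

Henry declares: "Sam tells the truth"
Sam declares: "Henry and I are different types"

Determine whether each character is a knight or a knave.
Henry is a knave.
Sam is a knave.

Verification:
- Henry (knave) says "Sam tells the truth" - this is FALSE (a lie) because Sam is a knave.
- Sam (knave) says "Henry and I are different types" - this is FALSE (a lie) because Sam is a knave and Henry is a knave.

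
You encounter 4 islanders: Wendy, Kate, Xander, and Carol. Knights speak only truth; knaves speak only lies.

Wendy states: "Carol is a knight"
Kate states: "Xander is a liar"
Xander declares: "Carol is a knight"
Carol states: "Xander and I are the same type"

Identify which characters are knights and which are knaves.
Wendy is a knight.
Kate is a knave.
Xander is a knight.
Carol is a knight.

Verification:
- Wendy (knight) says "Carol is a knight" - this is TRUE because Carol is a knight.
- Kate (knave) says "Xander is a liar" - this is FALSE (a lie) because Xander is a knight.
- Xander (knight) says "Carol is a knight" - this is TRUE because Carol is a knight.
- Carol (knight) says "Xander and I are the same type" - this is TRUE because Carol is a knight and Xander is a knight.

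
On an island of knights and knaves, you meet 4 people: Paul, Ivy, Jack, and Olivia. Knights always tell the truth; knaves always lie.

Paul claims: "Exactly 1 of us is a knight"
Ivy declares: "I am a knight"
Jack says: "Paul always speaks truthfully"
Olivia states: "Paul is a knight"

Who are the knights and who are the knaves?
Paul is a knave.
Ivy is a knave.
Jack is a knave.
Olivia is a knave.

Verification:
- Paul (knave) says "Exactly 1 of us is a knight" - this is FALSE (a lie) because there are 0 knights.
- Ivy (knave) says "I am a knight" - this is FALSE (a lie) because Ivy is a knave.
- Jack (knave) says "Paul always speaks truthfully" - this is FALSE (a lie) because Paul is a knave.
- Olivia (knave) says "Paul is a knight" - this is FALSE (a lie) because Paul is a knave.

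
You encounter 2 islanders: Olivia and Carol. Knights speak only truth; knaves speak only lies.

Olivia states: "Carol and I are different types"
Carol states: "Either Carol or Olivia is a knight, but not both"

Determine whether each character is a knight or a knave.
Olivia is a knave.
Carol is a knave.

Verification:
- Olivia (knave) says "Carol and I are different types" - this is FALSE (a lie) because Olivia is a knave and Carol is a knave.
- Carol (knave) says "Either Carol or Olivia is a knight, but not both" - this is FALSE (a lie) because Carol is a knave and Olivia is a knave.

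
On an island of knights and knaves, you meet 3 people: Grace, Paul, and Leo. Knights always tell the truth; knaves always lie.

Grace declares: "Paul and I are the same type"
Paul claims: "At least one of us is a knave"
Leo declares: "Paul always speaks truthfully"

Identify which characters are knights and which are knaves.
Grace is a knave.
Paul is a knight.
Leo is a knight.

Verification:
- Grace (knave) says "Paul and I are the same type" - this is FALSE (a lie) because Grace is a knave and Paul is a knight.
- Paul (knight) says "At least one of us is a knave" - this is TRUE because Grace is a knave.
- Leo (knight) says "Paul always speaks truthfully" - this is TRUE because Paul is a knight.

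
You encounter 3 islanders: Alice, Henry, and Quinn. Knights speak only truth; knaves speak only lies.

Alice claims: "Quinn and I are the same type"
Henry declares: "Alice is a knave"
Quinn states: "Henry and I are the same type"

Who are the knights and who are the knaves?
Alice is a knave.
Henry is a knight.
Quinn is a knight.

Verification:
- Alice (knave) says "Quinn and I are the same type" - this is FALSE (a lie) because Alice is a knave and Quinn is a knight.
- Henry (knight) says "Alice is a knave" - this is TRUE because Alice is a knave.
- Quinn (knight) says "Henry and I are the same type" - this is TRUE because Quinn is a knight and Henry is a knight.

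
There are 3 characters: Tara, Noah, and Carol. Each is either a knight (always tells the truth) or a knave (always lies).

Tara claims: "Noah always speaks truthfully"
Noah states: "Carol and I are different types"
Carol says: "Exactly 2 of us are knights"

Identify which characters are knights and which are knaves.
Tara is a knave.
Noah is a knave.
Carol is a knave.

Verification:
- Tara (knave) says "Noah always speaks truthfully" - this is FALSE (a lie) because Noah is a knave.
- Noah (knave) says "Carol and I are different types" - this is FALSE (a lie) because Noah is a knave and Carol is a knave.
- Carol (knave) says "Exactly 2 of us are knights" - this is FALSE (a lie) because there are 0 knights.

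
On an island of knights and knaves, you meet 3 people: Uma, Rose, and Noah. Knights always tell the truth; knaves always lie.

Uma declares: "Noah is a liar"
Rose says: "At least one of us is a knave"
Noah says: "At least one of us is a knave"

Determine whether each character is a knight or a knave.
Uma is a knave.
Rose is a knight.
Noah is a knight.

Verification:
- Uma (knave) says "Noah is a liar" - this is FALSE (a lie) because Noah is a knight.
- Rose (knight) says "At least one of us is a knave" - this is TRUE because Uma is a knave.
- Noah (knight) says "At least one of us is a knave" - this is TRUE because Uma is a knave.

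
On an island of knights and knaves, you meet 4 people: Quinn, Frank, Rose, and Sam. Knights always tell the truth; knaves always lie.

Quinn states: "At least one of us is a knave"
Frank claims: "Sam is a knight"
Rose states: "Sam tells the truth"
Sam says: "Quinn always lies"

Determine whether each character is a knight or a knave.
Quinn is a knight.
Frank is a knave.
Rose is a knave.
Sam is a knave.

Verification:
- Quinn (knight) says "At least one of us is a knave" - this is TRUE because Frank, Rose, and Sam are knaves.
- Frank (knave) says "Sam is a knight" - this is FALSE (a lie) because Sam is a knave.
- Rose (knave) says "Sam tells the truth" - this is FALSE (a lie) because Sam is a knave.
- Sam (knave) says "Quinn always lies" - this is FALSE (a lie) because Quinn is a knight.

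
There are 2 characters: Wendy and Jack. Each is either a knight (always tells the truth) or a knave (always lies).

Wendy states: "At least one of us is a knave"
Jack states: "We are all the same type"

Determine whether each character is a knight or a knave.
Wendy is a knight.
Jack is a knave.

Verification:
- Wendy (knight) says "At least one of us is a knave" - this is TRUE because Jack is a knave.
- Jack (knave) says "We are all the same type" - this is FALSE (a lie) because Wendy is a knight and Jack is a knave.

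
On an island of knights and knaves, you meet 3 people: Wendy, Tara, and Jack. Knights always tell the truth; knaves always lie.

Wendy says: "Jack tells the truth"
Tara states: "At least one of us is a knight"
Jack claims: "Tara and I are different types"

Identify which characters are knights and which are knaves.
Wendy is a knave.
Tara is a knave.
Jack is a knave.

Verification:
- Wendy (knave) says "Jack tells the truth" - this is FALSE (a lie) because Jack is a knave.
- Tara (knave) says "At least one of us is a knight" - this is FALSE (a lie) because no one is a knight.
- Jack (knave) says "Tara and I are different types" - this is FALSE (a lie) because Jack is a knave and Tara is a knave.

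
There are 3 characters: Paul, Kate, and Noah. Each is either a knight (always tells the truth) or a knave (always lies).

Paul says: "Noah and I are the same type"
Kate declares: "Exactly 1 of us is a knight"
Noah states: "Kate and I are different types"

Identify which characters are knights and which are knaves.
Paul is a knight.
Kate is a knave.
Noah is a knight.

Verification:
- Paul (knight) says "Noah and I are the same type" - this is TRUE because Paul is a knight and Noah is a knight.
- Kate (knave) says "Exactly 1 of us is a knight" - this is FALSE (a lie) because there are 2 knights.
- Noah (knight) says "Kate and I are different types" - this is TRUE because Noah is a knight and Kate is a knave.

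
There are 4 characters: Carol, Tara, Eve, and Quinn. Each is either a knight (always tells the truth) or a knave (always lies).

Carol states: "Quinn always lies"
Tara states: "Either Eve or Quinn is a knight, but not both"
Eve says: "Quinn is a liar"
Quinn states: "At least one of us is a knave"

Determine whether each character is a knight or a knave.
Carol is a knave.
Tara is a knight.
Eve is a knave.
Quinn is a knight.

Verification:
- Carol (knave) says "Quinn always lies" - this is FALSE (a lie) because Quinn is a knight.
- Tara (knight) says "Either Eve or Quinn is a knight, but not both" - this is TRUE because Eve is a knave and Quinn is a knight.
- Eve (knave) says "Quinn is a liar" - this is FALSE (a lie) because Quinn is a knight.
- Quinn (knight) says "At least one of us is a knave" - this is TRUE because Carol and Eve are knaves.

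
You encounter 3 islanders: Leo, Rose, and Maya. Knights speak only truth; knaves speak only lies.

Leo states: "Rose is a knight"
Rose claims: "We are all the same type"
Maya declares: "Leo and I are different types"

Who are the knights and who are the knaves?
Leo is a knave.
Rose is a knave.
Maya is a knight.

Verification:
- Leo (knave) says "Rose is a knight" - this is FALSE (a lie) because Rose is a knave.
- Rose (knave) says "We are all the same type" - this is FALSE (a lie) because Maya is a knight and Leo and Rose are knaves.
- Maya (knight) says "Leo and I are different types" - this is TRUE because Maya is a knight and Leo is a knave.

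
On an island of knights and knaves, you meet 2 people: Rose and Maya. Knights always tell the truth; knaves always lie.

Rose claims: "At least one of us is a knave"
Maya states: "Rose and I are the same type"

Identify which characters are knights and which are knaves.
Rose is a knight.
Maya is a knave.

Verification:
- Rose (knight) says "At least one of us is a knave" - this is TRUE because Maya is a knave.
- Maya (knave) says "Rose and I are the same type" - this is FALSE (a lie) because Maya is a knave and Rose is a knight.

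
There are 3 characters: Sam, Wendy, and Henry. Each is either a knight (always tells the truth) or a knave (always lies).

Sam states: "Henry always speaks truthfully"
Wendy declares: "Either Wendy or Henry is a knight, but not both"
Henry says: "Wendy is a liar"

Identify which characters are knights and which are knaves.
Sam is a knave.
Wendy is a knight.
Henry is a knave.

Verification:
- Sam (knave) says "Henry always speaks truthfully" - this is FALSE (a lie) because Henry is a knave.
- Wendy (knight) says "Either Wendy or Henry is a knight, but not both" - this is TRUE because Wendy is a knight and Henry is a knave.
- Henry (knave) says "Wendy is a liar" - this is FALSE (a lie) because Wendy is a knight.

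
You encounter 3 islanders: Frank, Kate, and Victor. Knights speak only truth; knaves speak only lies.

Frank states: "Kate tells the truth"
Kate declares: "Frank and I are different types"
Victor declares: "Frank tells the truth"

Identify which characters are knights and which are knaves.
Frank is a knave.
Kate is a knave.
Victor is a knave.

Verification:
- Frank (knave) says "Kate tells the truth" - this is FALSE (a lie) because Kate is a knave.
- Kate (knave) says "Frank and I are different types" - this is FALSE (a lie) because Kate is a knave and Frank is a knave.
- Victor (knave) says "Frank tells the truth" - this is FALSE (a lie) because Frank is a knave.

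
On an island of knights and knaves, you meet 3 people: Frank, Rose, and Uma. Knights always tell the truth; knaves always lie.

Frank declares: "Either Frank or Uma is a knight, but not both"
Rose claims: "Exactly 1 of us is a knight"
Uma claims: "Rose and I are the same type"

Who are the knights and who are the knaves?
Frank is a knave.
Rose is a knight.
Uma is a knave.

Verification:
- Frank (knave) says "Either Frank or Uma is a knight, but not both" - this is FALSE (a lie) because Frank is a knave and Uma is a knave.
- Rose (knight) says "Exactly 1 of us is a knight" - this is TRUE because there are 1 knights.
- Uma (knave) says "Rose and I are the same type" - this is FALSE (a lie) because Uma is a knave and Rose is a knight.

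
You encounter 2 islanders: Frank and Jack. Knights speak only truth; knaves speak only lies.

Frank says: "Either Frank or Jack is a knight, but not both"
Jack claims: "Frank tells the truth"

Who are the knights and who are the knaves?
Frank is a knave.
Jack is a knave.

Verification:
- Frank (knave) says "Either Frank or Jack is a knight, but not both" - this is FALSE (a lie) because Frank is a knave and Jack is a knave.
- Jack (knave) says "Frank tells the truth" - this is FALSE (a lie) because Frank is a knave.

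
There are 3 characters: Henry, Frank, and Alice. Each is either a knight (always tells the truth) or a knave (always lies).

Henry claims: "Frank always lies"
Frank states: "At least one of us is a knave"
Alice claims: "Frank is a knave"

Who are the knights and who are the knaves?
Henry is a knave.
Frank is a knight.
Alice is a knave.

Verification:
- Henry (knave) says "Frank always lies" - this is FALSE (a lie) because Frank is a knight.
- Frank (knight) says "At least one of us is a knave" - this is TRUE because Henry and Alice are knaves.
- Alice (knave) says "Frank is a knave" - this is FALSE (a lie) because Frank is a knight.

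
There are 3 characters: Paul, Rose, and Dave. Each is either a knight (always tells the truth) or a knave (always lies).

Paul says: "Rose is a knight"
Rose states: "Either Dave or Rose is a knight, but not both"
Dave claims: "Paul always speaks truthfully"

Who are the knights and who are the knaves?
Paul is a knave.
Rose is a knave.
Dave is a knave.

Verification:
- Paul (knave) says "Rose is a knight" - this is FALSE (a lie) because Rose is a knave.
- Rose (knave) says "Either Dave or Rose is a knight, but not both" - this is FALSE (a lie) because Dave is a knave and Rose is a knave.
- Dave (knave) says "Paul always speaks truthfully" - this is FALSE (a lie) because Paul is a knave.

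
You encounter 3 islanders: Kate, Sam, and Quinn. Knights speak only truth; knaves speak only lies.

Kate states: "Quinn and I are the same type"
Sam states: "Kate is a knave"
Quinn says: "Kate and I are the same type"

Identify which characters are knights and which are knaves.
Kate is a knight.
Sam is a knave.
Quinn is a knight.

Verification:
- Kate (knight) says "Quinn and I are the same type" - this is TRUE because Kate is a knight and Quinn is a knight.
- Sam (knave) says "Kate is a knave" - this is FALSE (a lie) because Kate is a knight.
- Quinn (knight) says "Kate and I are the same type" - this is TRUE because Quinn is a knight and Kate is a knight.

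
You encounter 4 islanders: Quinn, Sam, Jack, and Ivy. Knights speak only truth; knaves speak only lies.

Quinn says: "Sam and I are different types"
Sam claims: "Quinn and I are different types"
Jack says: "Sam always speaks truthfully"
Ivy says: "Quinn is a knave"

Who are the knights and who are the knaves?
Quinn is a knave.
Sam is a knave.
Jack is a knave.
Ivy is a knight.

Verification:
- Quinn (knave) says "Sam and I are different types" - this is FALSE (a lie) because Quinn is a knave and Sam is a knave.
- Sam (knave) says "Quinn and I are different types" - this is FALSE (a lie) because Sam is a knave and Quinn is a knave.
- Jack (knave) says "Sam always speaks truthfully" - this is FALSE (a lie) because Sam is a knave.
- Ivy (knight) says "Quinn is a knave" - this is TRUE because Quinn is a knave.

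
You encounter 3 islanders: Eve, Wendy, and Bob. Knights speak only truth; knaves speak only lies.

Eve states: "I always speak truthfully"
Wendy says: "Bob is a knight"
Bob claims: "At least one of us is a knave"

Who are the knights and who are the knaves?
Eve is a knave.
Wendy is a knight.
Bob is a knight.

Verification:
- Eve (knave) says "I always speak truthfully" - this is FALSE (a lie) because Eve is a knave.
- Wendy (knight) says "Bob is a knight" - this is TRUE because Bob is a knight.
- Bob (knight) says "At least one of us is a knave" - this is TRUE because Eve is a knave.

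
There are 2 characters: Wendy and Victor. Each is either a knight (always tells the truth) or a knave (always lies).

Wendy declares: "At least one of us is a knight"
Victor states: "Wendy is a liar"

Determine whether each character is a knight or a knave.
Wendy is a knight.
Victor is a knave.

Verification:
- Wendy (knight) says "At least one of us is a knight" - this is TRUE because Wendy is a knight.
- Victor (knave) says "Wendy is a liar" - this is FALSE (a lie) because Wendy is a knight.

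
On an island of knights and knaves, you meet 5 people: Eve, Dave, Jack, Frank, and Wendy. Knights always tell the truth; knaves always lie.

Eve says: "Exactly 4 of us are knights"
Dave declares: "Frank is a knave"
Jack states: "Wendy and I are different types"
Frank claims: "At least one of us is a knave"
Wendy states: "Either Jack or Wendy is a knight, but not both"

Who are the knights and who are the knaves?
Eve is a knave.
Dave is a knave.
Jack is a knave.
Frank is a knight.
Wendy is a knave.

Verification:
- Eve (knave) says "Exactly 4 of us are knights" - this is FALSE (a lie) because there are 1 knights.
- Dave (knave) says "Frank is a knave" - this is FALSE (a lie) because Frank is a knight.
- Jack (knave) says "Wendy and I are different types" - this is FALSE (a lie) because Jack is a knave and Wendy is a knave.
- Frank (knight) says "At least one of us is a knave" - this is TRUE because Eve, Dave, Jack, and Wendy are knaves.
- Wendy (knave) says "Either Jack or Wendy is a knight, but not both" - this is FALSE (a lie) because Jack is a knave and Wendy is a knave.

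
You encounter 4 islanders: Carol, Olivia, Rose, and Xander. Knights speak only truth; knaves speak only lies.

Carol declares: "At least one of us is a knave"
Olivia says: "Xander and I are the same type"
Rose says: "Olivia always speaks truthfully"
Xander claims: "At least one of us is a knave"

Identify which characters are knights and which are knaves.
Carol is a knight.
Olivia is a knave.
Rose is a knave.
Xander is a knight.

Verification:
- Carol (knight) says "At least one of us is a knave" - this is TRUE because Olivia and Rose are knaves.
- Olivia (knave) says "Xander and I are the same type" - this is FALSE (a lie) because Olivia is a knave and Xander is a knight.
- Rose (knave) says "Olivia always speaks truthfully" - this is FALSE (a lie) because Olivia is a knave.
- Xander (knight) says "At least one of us is a knave" - this is TRUE because Olivia and Rose are knaves.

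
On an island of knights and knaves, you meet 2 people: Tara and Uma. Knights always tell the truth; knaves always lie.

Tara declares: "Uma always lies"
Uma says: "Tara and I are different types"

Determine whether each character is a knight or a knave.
Tara is a knave.
Uma is a knight.

Verification:
- Tara (knave) says "Uma always lies" - this is FALSE (a lie) because Uma is a knight.
- Uma (knight) says "Tara and I are different types" - this is TRUE because Uma is a knight and Tara is a knave.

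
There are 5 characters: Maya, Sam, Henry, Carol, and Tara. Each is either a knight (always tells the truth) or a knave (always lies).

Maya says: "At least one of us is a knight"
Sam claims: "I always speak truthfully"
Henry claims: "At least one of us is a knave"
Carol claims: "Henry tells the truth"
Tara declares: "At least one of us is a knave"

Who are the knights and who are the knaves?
Maya is a knight.
Sam is a knave.
Henry is a knight.
Carol is a knight.
Tara is a knight.

Verification:
- Maya (knight) says "At least one of us is a knight" - this is TRUE because Maya, Henry, Carol, and Tara are knights.
- Sam (knave) says "I always speak truthfully" - this is FALSE (a lie) because Sam is a knave.
- Henry (knight) says "At least one of us is a knave" - this is TRUE because Sam is a knave.
- Carol (knight) says "Henry tells the truth" - this is TRUE because Henry is a knight.
- Tara (knight) says "At least one of us is a knave" - this is TRUE because Sam is a knave.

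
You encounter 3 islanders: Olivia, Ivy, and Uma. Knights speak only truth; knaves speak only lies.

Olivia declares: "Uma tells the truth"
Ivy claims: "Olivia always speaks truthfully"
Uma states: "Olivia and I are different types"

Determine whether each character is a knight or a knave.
Olivia is a knave.
Ivy is a knave.
Uma is a knave.

Verification:
- Olivia (knave) says "Uma tells the truth" - this is FALSE (a lie) because Uma is a knave.
- Ivy (knave) says "Olivia always speaks truthfully" - this is FALSE (a lie) because Olivia is a knave.
- Uma (knave) says "Olivia and I are different types" - this is FALSE (a lie) because Uma is a knave and Olivia is a knave.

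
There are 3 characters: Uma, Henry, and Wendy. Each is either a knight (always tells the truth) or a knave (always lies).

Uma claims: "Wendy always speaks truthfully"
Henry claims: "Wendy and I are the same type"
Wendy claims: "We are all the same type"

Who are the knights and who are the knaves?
Uma is a knight.
Henry is a knight.
Wendy is a knight.

Verification:
- Uma (knight) says "Wendy always speaks truthfully" - this is TRUE because Wendy is a knight.
- Henry (knight) says "Wendy and I are the same type" - this is TRUE because Henry is a knight and Wendy is a knight.
- Wendy (knight) says "We are all the same type" - this is TRUE because Uma, Henry, and Wendy are knights.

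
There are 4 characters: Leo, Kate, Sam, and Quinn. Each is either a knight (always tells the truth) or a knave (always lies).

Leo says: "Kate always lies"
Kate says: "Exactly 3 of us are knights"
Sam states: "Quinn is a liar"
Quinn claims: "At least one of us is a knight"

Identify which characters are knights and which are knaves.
Leo is a knight.
Kate is a knave.
Sam is a knave.
Quinn is a knight.

Verification:
- Leo (knight) says "Kate always lies" - this is TRUE because Kate is a knave.
- Kate (knave) says "Exactly 3 of us are knights" - this is FALSE (a lie) because there are 2 knights.
- Sam (knave) says "Quinn is a liar" - this is FALSE (a lie) because Quinn is a knight.
- Quinn (knight) says "At least one of us is a knight" - this is TRUE because Leo and Quinn are knights.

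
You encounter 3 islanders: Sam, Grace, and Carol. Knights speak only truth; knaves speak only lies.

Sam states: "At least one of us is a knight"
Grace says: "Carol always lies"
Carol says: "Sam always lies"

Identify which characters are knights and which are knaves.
Sam is a knight.
Grace is a knight.
Carol is a knave.

Verification:
- Sam (knight) says "At least one of us is a knight" - this is TRUE because Sam and Grace are knights.
- Grace (knight) says "Carol always lies" - this is TRUE because Carol is a knave.
- Carol (knave) says "Sam always lies" - this is FALSE (a lie) because Sam is a knight.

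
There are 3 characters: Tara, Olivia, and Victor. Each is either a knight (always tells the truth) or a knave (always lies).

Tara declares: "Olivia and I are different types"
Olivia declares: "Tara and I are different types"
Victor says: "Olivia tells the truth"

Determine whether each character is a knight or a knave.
Tara is a knave.
Olivia is a knave.
Victor is a knave.

Verification:
- Tara (knave) says "Olivia and I are different types" - this is FALSE (a lie) because Tara is a knave and Olivia is a knave.
- Olivia (knave) says "Tara and I are different types" - this is FALSE (a lie) because Olivia is a knave and Tara is a knave.
- Victor (knave) says "Olivia tells the truth" - this is FALSE (a lie) because Olivia is a knave.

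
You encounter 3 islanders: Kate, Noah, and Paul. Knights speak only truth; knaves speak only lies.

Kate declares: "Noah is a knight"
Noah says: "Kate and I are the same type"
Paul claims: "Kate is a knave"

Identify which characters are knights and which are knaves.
Kate is a knight.
Noah is a knight.
Paul is a knave.

Verification:
- Kate (knight) says "Noah is a knight" - this is TRUE because Noah is a knight.
- Noah (knight) says "Kate and I are the same type" - this is TRUE because Noah is a knight and Kate is a knight.
- Paul (knave) says "Kate is a knave" - this is FALSE (a lie) because Kate is a knight.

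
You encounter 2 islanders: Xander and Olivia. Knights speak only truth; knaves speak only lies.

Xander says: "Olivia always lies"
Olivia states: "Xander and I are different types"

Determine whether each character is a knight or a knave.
Xander is a knave.
Olivia is a knight.

Verification:
- Xander (knave) says "Olivia always lies" - this is FALSE (a lie) because Olivia is a knight.
- Olivia (knight) says "Xander and I are different types" - this is TRUE because Olivia is a knight and Xander is a knave.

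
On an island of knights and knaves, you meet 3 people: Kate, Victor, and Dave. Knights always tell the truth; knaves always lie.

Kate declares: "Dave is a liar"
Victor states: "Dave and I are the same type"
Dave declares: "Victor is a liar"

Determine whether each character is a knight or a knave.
Kate is a knave.
Victor is a knave.
Dave is a knight.

Verification:
- Kate (knave) says "Dave is a liar" - this is FALSE (a lie) because Dave is a knight.
- Victor (knave) says "Dave and I are the same type" - this is FALSE (a lie) because Victor is a knave and Dave is a knight.
- Dave (knight) says "Victor is a liar" - this is TRUE because Victor is a knave.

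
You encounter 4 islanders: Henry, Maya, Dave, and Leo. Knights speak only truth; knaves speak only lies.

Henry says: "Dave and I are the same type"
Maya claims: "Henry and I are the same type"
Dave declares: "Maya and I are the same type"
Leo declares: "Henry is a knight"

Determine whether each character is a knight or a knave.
Henry is a knight.
Maya is a knight.
Dave is a knight.
Leo is a knight.

Verification:
- Henry (knight) says "Dave and I are the same type" - this is TRUE because Henry is a knight and Dave is a knight.
- Maya (knight) says "Henry and I are the same type" - this is TRUE because Maya is a knight and Henry is a knight.
- Dave (knight) says "Maya and I are the same type" - this is TRUE because Dave is a knight and Maya is a knight.
- Leo (knight) says "Henry is a knight" - this is TRUE because Henry is a knight.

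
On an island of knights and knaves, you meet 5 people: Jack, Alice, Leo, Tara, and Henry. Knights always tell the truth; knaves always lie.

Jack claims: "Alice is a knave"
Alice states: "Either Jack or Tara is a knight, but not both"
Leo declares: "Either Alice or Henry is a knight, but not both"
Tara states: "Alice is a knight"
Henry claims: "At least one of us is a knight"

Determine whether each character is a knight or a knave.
Jack is a knave.
Alice is a knight.
Leo is a knave.
Tara is a knight.
Henry is a knight.

Verification:
- Jack (knave) says "Alice is a knave" - this is FALSE (a lie) because Alice is a knight.
- Alice (knight) says "Either Jack or Tara is a knight, but not both" - this is TRUE because Jack is a knave and Tara is a knight.
- Leo (knave) says "Either Alice or Henry is a knight, but not both" - this is FALSE (a lie) because Alice is a knight and Henry is a knight.
- Tara (knight) says "Alice is a knight" - this is TRUE because Alice is a knight.
- Henry (knight) says "At least one of us is a knight" - this is TRUE because Alice, Tara, and Henry are knights.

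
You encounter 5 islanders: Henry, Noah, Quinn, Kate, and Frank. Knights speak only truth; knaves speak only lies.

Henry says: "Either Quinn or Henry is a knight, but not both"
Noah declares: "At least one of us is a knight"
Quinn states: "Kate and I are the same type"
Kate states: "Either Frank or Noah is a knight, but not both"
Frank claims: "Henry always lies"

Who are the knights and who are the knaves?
Henry is a knight.
Noah is a knight.
Quinn is a knave.
Kate is a knight.
Frank is a knave.

Verification:
- Henry (knight) says "Either Quinn or Henry is a knight, but not both" - this is TRUE because Quinn is a knave and Henry is a knight.
- Noah (knight) says "At least one of us is a knight" - this is TRUE because Henry, Noah, and Kate are knights.
- Quinn (knave) says "Kate and I are the same type" - this is FALSE (a lie) because Quinn is a knave and Kate is a knight.
- Kate (knight) says "Either Frank or Noah is a knight, but not both" - this is TRUE because Frank is a knave and Noah is a knight.
- Frank (knave) says "Henry always lies" - this is FALSE (a lie) because Henry is a knight.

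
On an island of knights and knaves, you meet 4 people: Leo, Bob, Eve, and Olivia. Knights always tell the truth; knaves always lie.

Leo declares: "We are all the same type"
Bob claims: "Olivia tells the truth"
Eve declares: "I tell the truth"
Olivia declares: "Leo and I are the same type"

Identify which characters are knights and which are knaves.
Leo is a knight.
Bob is a knight.
Eve is a knight.
Olivia is a knight.

Verification:
- Leo (knight) says "We are all the same type" - this is TRUE because Leo, Bob, Eve, and Olivia are knights.
- Bob (knight) says "Olivia tells the truth" - this is TRUE because Olivia is a knight.
- Eve (knight) says "I tell the truth" - this is TRUE because Eve is a knight.
- Olivia (knight) says "Leo and I are the same type" - this is TRUE because Olivia is a knight and Leo is a knight.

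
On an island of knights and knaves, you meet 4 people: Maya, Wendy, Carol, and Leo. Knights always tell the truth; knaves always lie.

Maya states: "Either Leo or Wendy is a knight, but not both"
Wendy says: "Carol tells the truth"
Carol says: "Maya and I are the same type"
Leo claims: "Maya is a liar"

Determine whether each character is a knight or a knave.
Maya is a knight.
Wendy is a knight.
Carol is a knight.
Leo is a knave.

Verification:
- Maya (knight) says "Either Leo or Wendy is a knight, but not both" - this is TRUE because Leo is a knave and Wendy is a knight.
- Wendy (knight) says "Carol tells the truth" - this is TRUE because Carol is a knight.
- Carol (knight) says "Maya and I are the same type" - this is TRUE because Carol is a knight and Maya is a knight.
- Leo (knave) says "Maya is a liar" - this is FALSE (a lie) because Maya is a knight.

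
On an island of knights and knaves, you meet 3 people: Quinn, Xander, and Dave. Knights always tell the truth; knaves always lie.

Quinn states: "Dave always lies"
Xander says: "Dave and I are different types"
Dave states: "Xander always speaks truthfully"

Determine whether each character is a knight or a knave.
Quinn is a knight.
Xander is a knave.
Dave is a knave.

Verification:
- Quinn (knight) says "Dave always lies" - this is TRUE because Dave is a knave.
- Xander (knave) says "Dave and I are different types" - this is FALSE (a lie) because Xander is a knave and Dave is a knave.
- Dave (knave) says "Xander always speaks truthfully" - this is FALSE (a lie) because Xander is a knave.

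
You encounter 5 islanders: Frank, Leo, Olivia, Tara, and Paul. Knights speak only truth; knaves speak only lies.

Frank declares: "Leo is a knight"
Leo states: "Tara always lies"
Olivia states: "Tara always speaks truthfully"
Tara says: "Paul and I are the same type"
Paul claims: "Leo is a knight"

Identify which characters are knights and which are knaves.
Frank is a knight.
Leo is a knight.
Olivia is a knave.
Tara is a knave.
Paul is a knight.

Verification:
- Frank (knight) says "Leo is a knight" - this is TRUE because Leo is a knight.
- Leo (knight) says "Tara always lies" - this is TRUE because Tara is a knave.
- Olivia (knave) says "Tara always speaks truthfully" - this is FALSE (a lie) because Tara is a knave.
- Tara (knave) says "Paul and I are the same type" - this is FALSE (a lie) because Tara is a knave and Paul is a knight.
- Paul (knight) says "Leo is a knight" - this is TRUE because Leo is a knight.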